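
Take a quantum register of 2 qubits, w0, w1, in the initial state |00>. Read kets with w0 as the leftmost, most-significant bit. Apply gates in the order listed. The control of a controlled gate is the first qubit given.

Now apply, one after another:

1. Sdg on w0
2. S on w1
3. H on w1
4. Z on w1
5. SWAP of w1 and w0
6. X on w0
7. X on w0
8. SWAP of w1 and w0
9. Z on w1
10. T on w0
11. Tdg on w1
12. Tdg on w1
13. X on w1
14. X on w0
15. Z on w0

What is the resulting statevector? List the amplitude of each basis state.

After the circuit, the state carries amplitude 0 on |00>, 0 on |01>, sqrt(2)*I/2 on |10>, -sqrt(2)/2 on |11>.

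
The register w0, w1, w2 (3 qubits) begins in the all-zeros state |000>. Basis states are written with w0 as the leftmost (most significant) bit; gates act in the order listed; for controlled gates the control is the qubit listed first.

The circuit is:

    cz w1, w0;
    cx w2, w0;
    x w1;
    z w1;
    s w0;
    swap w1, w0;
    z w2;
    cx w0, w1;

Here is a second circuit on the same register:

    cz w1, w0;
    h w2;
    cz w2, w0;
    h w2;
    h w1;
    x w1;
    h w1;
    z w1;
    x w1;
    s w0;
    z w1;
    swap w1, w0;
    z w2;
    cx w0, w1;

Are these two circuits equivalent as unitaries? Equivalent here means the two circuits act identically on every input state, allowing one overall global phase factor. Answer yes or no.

No — the two circuits implement different unitaries, even allowing a global phase.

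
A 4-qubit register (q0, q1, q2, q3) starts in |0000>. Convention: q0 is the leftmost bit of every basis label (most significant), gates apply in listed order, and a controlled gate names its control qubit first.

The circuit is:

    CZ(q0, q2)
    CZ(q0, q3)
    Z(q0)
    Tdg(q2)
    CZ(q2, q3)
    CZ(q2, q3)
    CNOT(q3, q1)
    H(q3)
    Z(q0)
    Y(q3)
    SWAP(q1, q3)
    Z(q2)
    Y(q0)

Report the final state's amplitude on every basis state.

The resulting statevector has amplitude sqrt(2)/2 on |1000>, -sqrt(2)/2 on |1100>, and 0 on every other basis state. Key observation: steps 5-6 multiply out to the identity, so the circuit reduces to the remaining gates.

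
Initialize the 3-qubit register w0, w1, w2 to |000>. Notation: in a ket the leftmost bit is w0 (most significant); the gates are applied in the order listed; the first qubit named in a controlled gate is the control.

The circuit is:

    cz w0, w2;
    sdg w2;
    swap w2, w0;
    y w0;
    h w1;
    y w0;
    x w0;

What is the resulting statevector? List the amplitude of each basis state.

After the circuit, the state carries amplitude sqrt(2)/2 on |100>, sqrt(2)/2 on |110>, and 0 on every other basis state.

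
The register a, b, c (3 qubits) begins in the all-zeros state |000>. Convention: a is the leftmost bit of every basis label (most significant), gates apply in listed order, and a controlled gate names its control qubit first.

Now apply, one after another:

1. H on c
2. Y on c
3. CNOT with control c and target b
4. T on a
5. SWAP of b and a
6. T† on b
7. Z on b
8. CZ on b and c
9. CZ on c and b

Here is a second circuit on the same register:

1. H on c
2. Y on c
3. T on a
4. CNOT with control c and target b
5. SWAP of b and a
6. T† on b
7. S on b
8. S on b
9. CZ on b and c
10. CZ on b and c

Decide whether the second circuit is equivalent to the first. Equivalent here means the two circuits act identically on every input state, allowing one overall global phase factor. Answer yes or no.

Yes — the two circuits implement the same unitary up to a global phase.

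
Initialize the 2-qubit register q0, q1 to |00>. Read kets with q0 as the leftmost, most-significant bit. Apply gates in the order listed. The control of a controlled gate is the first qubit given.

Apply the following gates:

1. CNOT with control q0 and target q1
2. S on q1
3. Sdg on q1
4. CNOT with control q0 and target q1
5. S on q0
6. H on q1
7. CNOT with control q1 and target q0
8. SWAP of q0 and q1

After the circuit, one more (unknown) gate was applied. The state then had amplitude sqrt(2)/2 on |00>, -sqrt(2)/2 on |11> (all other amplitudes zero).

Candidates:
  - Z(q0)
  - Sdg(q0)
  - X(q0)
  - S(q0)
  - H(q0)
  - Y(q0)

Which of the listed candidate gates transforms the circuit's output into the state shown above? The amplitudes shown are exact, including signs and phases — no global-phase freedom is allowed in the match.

The applied gate was Z(q0). Key observation: the block from step 1 through step 4 cancels to the identity and can be dropped.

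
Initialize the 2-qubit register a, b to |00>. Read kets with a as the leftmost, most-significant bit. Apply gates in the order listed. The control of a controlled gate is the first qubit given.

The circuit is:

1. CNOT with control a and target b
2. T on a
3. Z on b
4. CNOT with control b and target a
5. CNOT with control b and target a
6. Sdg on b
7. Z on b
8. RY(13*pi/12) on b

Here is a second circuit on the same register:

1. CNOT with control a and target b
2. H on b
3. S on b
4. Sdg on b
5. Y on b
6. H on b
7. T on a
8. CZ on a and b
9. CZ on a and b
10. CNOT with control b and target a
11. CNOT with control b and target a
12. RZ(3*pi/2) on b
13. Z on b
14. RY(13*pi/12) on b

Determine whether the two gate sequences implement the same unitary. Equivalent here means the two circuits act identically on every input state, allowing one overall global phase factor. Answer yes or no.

No — the two circuits implement different unitaries, even allowing a global phase.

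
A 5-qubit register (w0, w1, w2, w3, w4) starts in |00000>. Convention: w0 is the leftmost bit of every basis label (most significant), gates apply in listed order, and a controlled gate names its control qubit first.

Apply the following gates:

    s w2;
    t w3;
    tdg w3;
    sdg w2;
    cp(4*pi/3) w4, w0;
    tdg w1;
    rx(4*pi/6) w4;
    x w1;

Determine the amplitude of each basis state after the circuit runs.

After the circuit, the state carries amplitude 1/2 on |01000>, -sqrt(3)*I/2 on |01001>, and 0 on every other basis state.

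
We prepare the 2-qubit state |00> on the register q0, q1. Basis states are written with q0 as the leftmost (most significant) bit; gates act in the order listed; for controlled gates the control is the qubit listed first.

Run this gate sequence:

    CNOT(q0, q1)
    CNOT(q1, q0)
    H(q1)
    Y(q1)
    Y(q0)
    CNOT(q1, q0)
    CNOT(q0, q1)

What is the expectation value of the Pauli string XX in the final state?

The expectation value of XX is 0.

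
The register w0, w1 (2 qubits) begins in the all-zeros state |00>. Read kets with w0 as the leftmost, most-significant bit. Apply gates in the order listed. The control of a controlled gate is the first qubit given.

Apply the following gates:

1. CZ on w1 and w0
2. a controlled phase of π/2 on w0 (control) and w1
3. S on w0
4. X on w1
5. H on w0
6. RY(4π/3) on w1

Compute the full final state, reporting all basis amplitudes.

After the circuit, the state carries amplitude -sqrt(6)/4 on |00>, -sqrt(2)/4 on |01>, -sqrt(6)/4 on |10>, -sqrt(2)/4 on |11>.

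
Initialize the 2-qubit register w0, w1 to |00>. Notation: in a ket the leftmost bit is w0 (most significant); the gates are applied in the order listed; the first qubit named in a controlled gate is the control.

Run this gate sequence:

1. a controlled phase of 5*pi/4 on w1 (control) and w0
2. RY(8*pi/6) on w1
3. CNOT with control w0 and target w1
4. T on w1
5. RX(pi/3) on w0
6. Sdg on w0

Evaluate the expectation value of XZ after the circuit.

The observable XZ averages to sqrt(3)/4.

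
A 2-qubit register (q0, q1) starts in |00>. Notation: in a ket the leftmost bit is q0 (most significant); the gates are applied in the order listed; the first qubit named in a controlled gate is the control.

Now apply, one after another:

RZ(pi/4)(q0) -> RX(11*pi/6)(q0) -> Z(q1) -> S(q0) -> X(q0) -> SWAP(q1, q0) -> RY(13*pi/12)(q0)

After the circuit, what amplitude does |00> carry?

The amplitude on |00> is (-3*sqrt(4 - 2*sqrt(2))/16 - sqrt(2*sqrt(2) + 4)/16 + sqrt(12 - 6*sqrt(2))/16 + sqrt(6*sqrt(2) + 12)/16)*exp(7*I*pi/8).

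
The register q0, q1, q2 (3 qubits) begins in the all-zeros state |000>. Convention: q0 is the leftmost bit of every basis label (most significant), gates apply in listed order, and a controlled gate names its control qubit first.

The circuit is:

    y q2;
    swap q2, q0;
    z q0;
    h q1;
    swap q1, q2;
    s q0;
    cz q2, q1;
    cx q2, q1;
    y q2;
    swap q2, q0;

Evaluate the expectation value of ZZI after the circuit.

The expectation value of ZZI is -1.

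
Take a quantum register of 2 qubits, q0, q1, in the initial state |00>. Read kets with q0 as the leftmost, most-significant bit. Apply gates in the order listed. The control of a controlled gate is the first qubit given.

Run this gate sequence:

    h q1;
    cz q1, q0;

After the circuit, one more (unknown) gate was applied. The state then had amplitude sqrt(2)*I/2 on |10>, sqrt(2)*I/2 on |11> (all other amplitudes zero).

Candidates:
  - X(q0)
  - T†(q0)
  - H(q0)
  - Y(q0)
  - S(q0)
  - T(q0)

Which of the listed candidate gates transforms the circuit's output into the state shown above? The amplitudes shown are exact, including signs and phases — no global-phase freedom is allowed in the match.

The applied gate was Y(q0).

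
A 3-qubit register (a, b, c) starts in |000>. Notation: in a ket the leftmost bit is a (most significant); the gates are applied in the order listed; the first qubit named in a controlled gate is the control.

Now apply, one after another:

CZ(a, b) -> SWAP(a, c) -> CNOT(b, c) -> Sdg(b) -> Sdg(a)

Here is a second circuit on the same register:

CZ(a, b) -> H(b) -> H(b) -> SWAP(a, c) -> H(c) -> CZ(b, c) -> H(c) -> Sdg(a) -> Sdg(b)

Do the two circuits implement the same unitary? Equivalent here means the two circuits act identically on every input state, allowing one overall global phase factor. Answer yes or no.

Yes, they are equivalent — the unitaries differ by at most a global phase.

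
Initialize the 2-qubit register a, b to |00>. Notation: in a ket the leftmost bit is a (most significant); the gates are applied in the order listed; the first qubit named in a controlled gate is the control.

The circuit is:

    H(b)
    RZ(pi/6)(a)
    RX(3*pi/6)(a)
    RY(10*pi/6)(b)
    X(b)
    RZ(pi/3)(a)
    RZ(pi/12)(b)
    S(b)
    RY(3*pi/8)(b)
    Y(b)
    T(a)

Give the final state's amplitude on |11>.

The final state's coefficient on |11> equals -sqrt(3)*exp(7*I*pi/24)*cos(3*pi/16)/4 + I*exp(3*I*pi/8)*sin(3*pi/16)/4 + sqrt(3)*I*exp(3*I*pi/8)*sin(3*pi/16)/4 + exp(7*I*pi/24)*cos(3*pi/16)/4.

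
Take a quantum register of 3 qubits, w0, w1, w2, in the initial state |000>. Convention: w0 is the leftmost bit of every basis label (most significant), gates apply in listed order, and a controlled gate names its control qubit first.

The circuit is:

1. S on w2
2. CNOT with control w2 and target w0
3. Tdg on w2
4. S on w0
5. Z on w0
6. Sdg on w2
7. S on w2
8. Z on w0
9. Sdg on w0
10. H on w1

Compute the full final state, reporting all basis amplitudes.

The final amplitudes are sqrt(2)/2 on |000>, sqrt(2)/2 on |010>, and 0 on every other basis state. Key observation: gates 4-9 undo each other exactly, leaving only the rest of the circuit to track.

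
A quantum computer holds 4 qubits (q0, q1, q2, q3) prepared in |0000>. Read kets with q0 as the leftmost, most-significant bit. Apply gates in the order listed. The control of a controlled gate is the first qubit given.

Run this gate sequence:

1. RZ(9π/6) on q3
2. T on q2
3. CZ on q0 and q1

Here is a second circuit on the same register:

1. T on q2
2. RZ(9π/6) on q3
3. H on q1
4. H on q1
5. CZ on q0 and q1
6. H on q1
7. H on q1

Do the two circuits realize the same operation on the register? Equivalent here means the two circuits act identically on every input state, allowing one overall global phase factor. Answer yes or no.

Yes — the two circuits implement the same unitary up to a global phase.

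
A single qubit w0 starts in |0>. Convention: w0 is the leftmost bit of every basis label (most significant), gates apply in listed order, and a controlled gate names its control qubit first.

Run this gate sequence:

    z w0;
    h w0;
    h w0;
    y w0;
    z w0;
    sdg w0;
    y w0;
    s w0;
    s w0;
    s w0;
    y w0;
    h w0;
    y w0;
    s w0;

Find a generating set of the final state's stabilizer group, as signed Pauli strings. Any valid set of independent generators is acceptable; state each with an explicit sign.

The stabilizer group can be generated by +Y, among other valid generating sets.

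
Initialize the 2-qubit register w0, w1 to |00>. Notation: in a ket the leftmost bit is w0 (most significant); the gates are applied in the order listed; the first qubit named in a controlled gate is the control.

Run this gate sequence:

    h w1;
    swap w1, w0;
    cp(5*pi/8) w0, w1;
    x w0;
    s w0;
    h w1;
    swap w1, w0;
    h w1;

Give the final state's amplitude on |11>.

|11> carries amplitude sqrt(2)*(1 - I)/4 in the final state.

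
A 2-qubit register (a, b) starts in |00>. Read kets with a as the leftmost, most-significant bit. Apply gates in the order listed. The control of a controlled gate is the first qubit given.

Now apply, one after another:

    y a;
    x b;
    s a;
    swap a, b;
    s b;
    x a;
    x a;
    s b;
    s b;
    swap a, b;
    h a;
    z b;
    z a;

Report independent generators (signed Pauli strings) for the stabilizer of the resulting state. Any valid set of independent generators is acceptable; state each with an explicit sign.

The final state is stabilized by the group generated by +XI, -IZ; other independent generating sets are equally valid.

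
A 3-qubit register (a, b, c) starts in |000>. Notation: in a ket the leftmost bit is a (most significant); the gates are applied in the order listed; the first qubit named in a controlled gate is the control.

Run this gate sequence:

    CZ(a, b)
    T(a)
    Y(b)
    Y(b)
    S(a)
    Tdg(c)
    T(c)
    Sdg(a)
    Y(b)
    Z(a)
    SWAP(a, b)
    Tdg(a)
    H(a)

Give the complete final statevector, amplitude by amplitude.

The resulting statevector has amplitude sqrt(2)*exp(I*pi/4)/2 on |000>, -sqrt(2)*exp(I*pi/4)/2 on |100>, and 0 on every other basis state.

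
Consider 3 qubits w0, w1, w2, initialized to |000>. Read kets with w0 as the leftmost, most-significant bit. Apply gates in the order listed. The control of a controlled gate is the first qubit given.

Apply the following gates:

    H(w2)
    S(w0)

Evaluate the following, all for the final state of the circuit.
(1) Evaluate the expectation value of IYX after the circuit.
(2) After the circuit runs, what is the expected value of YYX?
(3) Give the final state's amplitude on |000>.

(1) The expectation value of IYX is 0.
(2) In the final state, YYX has expectation 0.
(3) The final state's coefficient on |000> equals sqrt(2)/2.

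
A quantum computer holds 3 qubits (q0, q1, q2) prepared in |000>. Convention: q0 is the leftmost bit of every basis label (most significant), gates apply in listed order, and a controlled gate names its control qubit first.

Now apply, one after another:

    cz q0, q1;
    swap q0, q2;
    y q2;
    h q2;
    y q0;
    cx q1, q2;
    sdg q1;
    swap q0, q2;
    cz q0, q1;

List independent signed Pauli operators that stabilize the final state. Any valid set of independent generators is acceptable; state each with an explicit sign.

The final state is stabilized by the group generated by -XII, +IZI, -IIZ; other independent generating sets are equally valid.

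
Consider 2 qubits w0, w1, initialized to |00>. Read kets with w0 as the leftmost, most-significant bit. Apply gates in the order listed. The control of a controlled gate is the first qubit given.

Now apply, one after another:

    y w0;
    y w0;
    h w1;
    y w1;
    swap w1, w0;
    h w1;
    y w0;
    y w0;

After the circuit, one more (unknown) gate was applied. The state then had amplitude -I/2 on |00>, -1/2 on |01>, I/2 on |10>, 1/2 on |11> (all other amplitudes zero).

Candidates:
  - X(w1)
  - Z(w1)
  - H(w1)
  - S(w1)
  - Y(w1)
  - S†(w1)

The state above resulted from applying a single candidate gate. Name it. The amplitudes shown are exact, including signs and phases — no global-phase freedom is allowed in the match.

It was S†(w1) that produced the state shown.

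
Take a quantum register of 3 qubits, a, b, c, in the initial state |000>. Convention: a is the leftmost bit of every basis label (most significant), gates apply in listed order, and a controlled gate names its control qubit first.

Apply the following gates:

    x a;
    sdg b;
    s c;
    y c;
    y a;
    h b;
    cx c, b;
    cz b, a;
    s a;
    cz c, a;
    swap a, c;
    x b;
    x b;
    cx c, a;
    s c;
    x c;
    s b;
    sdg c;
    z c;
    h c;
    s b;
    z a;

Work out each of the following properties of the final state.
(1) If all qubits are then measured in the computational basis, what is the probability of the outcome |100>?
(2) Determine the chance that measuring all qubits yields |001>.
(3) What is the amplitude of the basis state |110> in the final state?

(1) A full measurement returns |100> with probability 1/4. Key observation: gates 12-13 undo each other exactly, leaving only the rest of the circuit to track.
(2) The probability of measuring |001> is 0.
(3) The amplitude on |110> is I/2.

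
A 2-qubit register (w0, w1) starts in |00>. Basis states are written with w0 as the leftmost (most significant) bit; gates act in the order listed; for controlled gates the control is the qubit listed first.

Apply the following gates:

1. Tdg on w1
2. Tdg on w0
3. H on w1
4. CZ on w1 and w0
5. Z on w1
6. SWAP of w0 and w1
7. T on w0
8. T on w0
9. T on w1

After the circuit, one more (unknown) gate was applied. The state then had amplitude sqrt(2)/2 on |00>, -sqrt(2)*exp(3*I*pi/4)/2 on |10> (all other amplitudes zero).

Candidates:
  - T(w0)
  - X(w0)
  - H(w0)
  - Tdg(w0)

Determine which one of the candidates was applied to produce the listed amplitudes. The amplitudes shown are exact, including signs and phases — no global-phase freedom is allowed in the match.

The unique candidate consistent with the amplitudes is T(w0).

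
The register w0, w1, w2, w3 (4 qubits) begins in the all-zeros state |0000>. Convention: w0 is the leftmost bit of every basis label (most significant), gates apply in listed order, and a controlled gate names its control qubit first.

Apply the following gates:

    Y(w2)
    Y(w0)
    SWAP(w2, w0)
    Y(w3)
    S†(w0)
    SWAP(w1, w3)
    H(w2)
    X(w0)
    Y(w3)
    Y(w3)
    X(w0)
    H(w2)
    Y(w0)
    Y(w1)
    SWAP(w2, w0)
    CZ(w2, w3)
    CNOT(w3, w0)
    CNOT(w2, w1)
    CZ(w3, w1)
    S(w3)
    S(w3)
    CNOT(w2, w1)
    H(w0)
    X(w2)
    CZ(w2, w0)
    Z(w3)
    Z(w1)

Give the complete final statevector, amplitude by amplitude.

The resulting statevector has amplitude sqrt(2)/2 on |0010>, sqrt(2)/2 on |1010>, and 0 on every other basis state.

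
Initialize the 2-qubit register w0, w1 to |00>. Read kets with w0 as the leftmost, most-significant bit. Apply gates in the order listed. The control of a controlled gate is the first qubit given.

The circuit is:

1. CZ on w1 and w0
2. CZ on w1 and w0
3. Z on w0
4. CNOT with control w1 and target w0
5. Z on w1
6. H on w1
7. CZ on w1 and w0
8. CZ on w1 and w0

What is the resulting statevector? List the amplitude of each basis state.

After the circuit, the state carries amplitude sqrt(2)/2 on |00>, sqrt(2)/2 on |01>, 0 on |10>, 0 on |11>.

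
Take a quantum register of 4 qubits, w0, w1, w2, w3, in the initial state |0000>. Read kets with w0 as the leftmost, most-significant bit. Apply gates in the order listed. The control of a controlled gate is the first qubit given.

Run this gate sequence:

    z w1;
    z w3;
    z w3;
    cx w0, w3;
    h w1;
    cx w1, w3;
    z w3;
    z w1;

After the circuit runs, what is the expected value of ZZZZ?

In the final state, ZZZZ has expectation 1.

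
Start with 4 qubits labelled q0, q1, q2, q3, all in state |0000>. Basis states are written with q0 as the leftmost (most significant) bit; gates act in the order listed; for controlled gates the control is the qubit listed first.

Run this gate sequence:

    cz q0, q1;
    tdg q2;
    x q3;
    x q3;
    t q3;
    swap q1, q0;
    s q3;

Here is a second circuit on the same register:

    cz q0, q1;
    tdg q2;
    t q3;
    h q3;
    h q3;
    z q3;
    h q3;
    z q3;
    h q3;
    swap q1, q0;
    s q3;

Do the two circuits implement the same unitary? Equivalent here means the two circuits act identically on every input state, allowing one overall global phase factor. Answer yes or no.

No — the two circuits implement different unitaries, even allowing a global phase.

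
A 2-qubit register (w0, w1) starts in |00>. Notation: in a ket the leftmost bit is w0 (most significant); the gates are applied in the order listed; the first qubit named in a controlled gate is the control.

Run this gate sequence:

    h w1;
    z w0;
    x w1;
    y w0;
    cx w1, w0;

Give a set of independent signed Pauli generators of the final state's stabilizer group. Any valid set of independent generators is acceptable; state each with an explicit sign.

The stabilizer group can be generated by +XX, -ZZ, among other valid generating sets.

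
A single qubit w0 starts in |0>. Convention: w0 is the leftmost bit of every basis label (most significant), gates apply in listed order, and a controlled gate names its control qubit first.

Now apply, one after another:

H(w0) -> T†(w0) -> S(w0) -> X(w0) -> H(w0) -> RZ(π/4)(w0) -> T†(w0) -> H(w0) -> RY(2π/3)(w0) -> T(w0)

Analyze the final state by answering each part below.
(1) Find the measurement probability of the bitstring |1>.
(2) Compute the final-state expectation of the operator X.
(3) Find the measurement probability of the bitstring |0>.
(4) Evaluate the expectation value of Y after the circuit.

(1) Outcome |1> occurs with probability sqrt(6)/8 + 1/2.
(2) In the final state, X has expectation 1/4.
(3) Outcome |0> occurs with probability 1/2 - sqrt(6)/8.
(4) The observable Y averages to -3/4.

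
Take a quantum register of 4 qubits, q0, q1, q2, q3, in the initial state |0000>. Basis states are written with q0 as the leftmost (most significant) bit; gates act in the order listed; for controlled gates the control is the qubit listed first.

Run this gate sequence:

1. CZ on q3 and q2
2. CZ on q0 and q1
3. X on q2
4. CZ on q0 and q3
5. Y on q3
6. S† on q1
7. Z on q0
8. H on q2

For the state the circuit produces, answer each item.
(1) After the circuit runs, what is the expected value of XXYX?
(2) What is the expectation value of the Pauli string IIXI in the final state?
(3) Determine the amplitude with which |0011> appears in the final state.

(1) In the final state, XXYX has expectation 0.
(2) In the final state, IIXI has expectation -1.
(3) |0011> carries amplitude -sqrt(2)*I/2 in the final state.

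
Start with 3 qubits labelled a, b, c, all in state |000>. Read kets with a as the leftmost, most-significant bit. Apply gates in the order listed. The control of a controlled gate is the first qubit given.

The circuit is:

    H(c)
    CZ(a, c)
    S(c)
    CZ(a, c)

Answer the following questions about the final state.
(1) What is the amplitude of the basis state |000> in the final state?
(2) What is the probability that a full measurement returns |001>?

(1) The final state's coefficient on |000> equals sqrt(2)/2.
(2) A full measurement returns |001> with probability 1/2.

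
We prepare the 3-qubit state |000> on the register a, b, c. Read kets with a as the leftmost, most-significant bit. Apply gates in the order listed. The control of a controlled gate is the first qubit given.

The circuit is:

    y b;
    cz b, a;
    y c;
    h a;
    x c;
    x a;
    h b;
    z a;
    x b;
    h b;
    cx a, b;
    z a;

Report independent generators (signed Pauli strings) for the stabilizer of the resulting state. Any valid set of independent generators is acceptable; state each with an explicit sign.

The stabilizer group can be generated by +XXI, -ZZI, +IIZ, among other valid generating sets.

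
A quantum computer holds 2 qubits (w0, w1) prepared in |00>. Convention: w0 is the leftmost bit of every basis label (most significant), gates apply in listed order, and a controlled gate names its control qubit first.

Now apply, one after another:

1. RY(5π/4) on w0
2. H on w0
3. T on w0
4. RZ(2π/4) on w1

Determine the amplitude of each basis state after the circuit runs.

The final amplitudes are sqrt(2)*(-sqrt(sqrt(2) + 2) + sqrt(2 - sqrt(2)))*exp(3*I*pi/4)/4 on |00>, 0 on |01>, sqrt(2)*(-sqrt(sqrt(2) + 2) - sqrt(2 - sqrt(2)))/4 on |10>, 0 on |11>.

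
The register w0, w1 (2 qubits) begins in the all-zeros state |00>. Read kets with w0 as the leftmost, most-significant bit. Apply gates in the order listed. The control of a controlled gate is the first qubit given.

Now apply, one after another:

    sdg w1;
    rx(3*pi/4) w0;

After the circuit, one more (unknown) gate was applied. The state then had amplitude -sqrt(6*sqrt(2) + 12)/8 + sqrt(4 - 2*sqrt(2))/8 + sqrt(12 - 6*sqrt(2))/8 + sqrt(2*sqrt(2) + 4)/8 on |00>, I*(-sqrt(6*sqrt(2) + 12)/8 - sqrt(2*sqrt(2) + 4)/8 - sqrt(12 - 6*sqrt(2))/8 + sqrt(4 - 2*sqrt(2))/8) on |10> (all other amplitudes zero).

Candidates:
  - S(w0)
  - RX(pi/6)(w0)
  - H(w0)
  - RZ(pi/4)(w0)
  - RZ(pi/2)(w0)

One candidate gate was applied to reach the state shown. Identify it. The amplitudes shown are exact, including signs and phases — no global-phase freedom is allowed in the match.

The applied gate was RX(pi/6)(w0).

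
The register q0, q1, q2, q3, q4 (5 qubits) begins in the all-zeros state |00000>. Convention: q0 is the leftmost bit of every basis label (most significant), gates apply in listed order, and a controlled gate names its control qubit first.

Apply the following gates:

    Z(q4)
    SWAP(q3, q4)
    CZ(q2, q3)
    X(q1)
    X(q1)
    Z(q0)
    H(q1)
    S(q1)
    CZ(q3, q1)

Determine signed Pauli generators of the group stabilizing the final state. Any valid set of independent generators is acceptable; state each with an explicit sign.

The final state is stabilized by the group generated by +IYIII, +ZIIII, +IIZII, +IIIZI, +IIIIZ; other independent generating sets are equally valid. Key observation: steps 4-5 multiply out to the identity, so the circuit reduces to the remaining gates.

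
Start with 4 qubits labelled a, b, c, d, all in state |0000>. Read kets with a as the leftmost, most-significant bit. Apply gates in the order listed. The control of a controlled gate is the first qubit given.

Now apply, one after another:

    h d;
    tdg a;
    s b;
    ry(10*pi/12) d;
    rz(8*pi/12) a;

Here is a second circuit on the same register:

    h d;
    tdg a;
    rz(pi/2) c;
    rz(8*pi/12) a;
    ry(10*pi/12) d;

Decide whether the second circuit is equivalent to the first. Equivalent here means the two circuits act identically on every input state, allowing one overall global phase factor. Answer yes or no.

No: there is an input state on which the two circuits produce genuinely different outputs (not merely differing by a phase).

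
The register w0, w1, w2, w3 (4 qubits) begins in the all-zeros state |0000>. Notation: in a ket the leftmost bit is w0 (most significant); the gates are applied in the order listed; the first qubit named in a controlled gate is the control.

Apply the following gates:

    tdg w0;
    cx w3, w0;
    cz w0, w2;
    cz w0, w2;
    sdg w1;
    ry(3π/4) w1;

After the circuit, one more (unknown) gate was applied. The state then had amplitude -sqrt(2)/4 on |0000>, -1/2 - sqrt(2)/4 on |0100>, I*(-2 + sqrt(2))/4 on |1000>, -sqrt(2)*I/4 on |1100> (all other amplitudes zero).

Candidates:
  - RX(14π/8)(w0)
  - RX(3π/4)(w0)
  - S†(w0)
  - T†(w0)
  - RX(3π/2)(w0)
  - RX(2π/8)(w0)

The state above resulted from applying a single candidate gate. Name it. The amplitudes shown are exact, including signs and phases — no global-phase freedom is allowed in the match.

The unique candidate consistent with the amplitudes is RX(14π/8)(w0). Key observation: steps 3-4 multiply out to the identity, so the circuit reduces to the remaining gates.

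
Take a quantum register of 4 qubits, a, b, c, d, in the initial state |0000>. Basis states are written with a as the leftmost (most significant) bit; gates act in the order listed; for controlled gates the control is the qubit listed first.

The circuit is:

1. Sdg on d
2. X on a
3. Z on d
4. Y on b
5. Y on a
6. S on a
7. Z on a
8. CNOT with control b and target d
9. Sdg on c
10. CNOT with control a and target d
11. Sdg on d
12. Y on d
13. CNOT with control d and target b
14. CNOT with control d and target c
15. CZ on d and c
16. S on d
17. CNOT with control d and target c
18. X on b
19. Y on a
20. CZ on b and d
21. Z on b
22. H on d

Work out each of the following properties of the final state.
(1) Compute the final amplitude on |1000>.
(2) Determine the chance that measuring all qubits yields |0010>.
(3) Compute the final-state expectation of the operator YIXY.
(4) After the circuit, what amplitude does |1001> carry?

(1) The final state's coefficient on |1000> equals -sqrt(2)*I/2.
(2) A full measurement returns |0010> with probability 0.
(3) The observable YIXY averages to 0.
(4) |1001> carries amplitude -sqrt(2)*I/2 in the final state.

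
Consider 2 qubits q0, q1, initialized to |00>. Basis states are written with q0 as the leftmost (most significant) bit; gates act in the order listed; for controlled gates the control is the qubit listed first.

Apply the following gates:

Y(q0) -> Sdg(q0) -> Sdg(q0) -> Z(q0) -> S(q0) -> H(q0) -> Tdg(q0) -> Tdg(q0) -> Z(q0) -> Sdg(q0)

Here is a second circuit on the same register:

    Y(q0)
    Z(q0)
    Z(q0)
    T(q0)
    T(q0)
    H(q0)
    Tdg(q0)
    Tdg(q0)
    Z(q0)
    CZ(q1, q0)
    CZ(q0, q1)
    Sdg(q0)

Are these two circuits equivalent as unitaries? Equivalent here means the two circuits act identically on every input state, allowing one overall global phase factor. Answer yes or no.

Yes, they are equivalent — the unitaries differ by at most a global phase.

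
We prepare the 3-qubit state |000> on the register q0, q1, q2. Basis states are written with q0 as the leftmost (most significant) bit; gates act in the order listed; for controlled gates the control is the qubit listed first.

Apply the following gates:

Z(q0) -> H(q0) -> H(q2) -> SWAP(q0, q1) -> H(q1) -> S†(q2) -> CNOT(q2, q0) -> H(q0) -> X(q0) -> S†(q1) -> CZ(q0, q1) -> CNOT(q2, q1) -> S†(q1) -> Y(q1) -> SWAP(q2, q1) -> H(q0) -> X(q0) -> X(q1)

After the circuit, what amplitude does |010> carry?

The amplitude on |010> is 0.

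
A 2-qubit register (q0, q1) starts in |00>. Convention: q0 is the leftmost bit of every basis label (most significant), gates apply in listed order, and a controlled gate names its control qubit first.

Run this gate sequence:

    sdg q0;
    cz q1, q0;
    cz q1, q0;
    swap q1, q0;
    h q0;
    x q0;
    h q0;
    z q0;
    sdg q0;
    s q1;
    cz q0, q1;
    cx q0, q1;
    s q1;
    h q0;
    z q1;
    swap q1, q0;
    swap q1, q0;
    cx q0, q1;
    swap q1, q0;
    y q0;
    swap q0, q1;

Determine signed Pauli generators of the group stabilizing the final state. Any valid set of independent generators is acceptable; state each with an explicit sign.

The final state is stabilized by the group generated by -XX, -ZZ; other independent generating sets are equally valid. Key observation: gates 5-8 undo each other exactly, leaving only the rest of the circuit to track.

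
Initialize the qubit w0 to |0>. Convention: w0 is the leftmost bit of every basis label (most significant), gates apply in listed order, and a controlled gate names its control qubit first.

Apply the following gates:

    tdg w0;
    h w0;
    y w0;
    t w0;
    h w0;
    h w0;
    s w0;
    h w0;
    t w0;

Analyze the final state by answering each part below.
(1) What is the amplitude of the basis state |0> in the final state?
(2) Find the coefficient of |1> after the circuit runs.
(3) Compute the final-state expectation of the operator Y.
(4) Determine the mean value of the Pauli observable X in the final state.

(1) The amplitude on |0> is -I/2 - exp(I*pi/4)/2.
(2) The amplitude on |1> is -exp(3*I*pi/4)/2 + I/2.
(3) The expectation value of Y is 1/2.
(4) The observable X averages to -1/2.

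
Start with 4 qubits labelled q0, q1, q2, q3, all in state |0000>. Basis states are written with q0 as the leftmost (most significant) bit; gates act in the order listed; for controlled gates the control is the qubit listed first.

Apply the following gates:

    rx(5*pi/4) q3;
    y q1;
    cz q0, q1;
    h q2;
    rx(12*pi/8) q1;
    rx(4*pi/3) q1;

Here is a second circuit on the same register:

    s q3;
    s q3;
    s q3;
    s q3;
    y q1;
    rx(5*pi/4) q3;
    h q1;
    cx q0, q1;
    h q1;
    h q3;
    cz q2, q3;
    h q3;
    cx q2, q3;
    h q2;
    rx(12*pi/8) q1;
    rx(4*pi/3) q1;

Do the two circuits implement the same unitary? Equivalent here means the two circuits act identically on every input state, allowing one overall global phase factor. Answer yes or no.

Yes — the two circuits implement the same unitary up to a global phase.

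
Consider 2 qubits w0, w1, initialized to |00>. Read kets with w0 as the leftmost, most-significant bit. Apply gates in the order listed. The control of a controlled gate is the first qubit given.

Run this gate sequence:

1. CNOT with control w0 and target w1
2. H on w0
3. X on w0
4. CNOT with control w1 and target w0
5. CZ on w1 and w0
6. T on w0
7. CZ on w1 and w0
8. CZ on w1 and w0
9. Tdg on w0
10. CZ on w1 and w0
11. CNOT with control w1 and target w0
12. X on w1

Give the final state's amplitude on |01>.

The amplitude on |01> is sqrt(2)/2.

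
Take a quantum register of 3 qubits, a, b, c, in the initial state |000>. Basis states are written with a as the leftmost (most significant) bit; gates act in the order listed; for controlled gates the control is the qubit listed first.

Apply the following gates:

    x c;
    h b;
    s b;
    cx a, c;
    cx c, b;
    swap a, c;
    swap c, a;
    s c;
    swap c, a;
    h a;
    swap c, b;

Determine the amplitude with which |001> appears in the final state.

|001> carries amplitude I/2 in the final state.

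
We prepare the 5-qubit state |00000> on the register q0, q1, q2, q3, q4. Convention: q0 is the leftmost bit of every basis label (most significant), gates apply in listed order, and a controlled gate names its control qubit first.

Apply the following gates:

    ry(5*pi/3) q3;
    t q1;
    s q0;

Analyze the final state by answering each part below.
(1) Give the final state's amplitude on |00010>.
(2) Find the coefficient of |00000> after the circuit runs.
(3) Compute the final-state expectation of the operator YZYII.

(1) |00010> carries amplitude 1/2 in the final state.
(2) The amplitude on |00000> is -sqrt(3)/2.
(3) The expectation value of YZYII is 0.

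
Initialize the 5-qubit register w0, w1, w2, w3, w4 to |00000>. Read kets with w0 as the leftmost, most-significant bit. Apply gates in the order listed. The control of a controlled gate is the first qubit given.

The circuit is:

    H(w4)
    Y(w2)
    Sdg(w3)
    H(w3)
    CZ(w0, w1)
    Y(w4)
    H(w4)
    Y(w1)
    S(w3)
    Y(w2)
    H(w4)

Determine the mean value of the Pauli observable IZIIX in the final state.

The observable IZIIX averages to 1.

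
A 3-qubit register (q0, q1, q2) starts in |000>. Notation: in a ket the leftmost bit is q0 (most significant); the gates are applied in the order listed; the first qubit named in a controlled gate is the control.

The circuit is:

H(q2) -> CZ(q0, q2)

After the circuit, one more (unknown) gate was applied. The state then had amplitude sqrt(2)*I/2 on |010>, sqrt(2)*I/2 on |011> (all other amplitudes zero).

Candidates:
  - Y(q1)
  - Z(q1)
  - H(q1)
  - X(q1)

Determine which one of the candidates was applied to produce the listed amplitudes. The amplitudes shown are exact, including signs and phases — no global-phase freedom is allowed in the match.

It was Y(q1) that produced the state shown.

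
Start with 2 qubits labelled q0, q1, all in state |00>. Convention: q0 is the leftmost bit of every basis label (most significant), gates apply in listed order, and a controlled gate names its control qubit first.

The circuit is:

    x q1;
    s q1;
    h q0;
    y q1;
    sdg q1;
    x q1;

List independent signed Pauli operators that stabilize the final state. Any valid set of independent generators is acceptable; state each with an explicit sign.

One valid set of independent stabilizer generators is +XI, -IZ (any independent generating set of the same group is equally correct).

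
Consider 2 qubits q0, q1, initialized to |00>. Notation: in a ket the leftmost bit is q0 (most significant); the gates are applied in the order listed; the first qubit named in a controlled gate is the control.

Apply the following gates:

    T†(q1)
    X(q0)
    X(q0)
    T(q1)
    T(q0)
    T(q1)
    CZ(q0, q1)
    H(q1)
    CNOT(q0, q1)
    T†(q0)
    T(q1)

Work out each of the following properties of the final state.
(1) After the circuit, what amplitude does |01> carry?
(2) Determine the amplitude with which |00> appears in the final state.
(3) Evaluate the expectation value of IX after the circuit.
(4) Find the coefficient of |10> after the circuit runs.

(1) The amplitude on |01> is sqrt(2)*exp(I*pi/4)/2. Key observation: gates 1-4 undo each other exactly, leaving only the rest of the circuit to track.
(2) The amplitude on |00> is sqrt(2)/2.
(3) The expectation value of IX is sqrt(2)/2.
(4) The amplitude on |10> is 0.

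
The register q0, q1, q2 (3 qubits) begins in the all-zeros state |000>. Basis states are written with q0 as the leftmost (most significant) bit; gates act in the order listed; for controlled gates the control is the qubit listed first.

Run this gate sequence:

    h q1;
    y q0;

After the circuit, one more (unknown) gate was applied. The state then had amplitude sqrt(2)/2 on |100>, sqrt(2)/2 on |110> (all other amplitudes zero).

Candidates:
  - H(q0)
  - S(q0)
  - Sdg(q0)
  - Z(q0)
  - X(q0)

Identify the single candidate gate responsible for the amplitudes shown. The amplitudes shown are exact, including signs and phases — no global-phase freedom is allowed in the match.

The unique candidate consistent with the amplitudes is Sdg(q0).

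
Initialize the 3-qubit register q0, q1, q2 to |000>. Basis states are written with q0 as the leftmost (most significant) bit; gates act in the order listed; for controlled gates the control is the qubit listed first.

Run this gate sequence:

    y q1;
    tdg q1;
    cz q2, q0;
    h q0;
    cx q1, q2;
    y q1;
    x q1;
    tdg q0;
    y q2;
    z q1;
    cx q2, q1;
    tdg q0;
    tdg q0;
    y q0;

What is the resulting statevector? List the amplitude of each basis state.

After the circuit, the state carries amplitude -sqrt(2)/2 on |010>, sqrt(2)*exp(3*I*pi/4)/2 on |110>, and 0 on every other basis state.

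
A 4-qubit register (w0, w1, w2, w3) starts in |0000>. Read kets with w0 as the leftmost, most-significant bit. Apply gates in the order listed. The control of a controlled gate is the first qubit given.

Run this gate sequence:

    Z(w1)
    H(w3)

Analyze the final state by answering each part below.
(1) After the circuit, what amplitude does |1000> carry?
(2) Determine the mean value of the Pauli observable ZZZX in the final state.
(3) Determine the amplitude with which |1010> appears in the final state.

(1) The amplitude on |1000> is 0.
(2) In the final state, ZZZX has expectation 1.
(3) |1010> carries amplitude 0 in the final state.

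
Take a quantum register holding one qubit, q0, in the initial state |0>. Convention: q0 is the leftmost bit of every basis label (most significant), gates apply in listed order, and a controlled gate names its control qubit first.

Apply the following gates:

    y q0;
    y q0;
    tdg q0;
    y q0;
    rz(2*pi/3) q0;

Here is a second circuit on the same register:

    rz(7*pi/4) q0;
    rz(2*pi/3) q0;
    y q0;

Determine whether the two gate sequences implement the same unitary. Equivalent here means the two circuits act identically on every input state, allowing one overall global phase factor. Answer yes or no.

No — the two circuits implement different unitaries, even allowing a global phase.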